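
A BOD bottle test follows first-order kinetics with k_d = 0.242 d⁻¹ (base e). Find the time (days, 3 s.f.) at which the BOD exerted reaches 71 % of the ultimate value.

t ≈ 5.12 d

y/L₀ = 1 − e^(−k_d t) = 0.71 ⇒ e^(−k_d t) = 0.290
t = −ln(0.290) / 0.242 = 1.238 / 0.242 = 5.115 d.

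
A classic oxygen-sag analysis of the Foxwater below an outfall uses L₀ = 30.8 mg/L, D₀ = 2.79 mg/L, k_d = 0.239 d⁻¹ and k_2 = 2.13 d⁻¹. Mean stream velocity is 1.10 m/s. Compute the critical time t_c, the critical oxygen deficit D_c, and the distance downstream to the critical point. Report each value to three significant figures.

t_c ≈ 0.490 d; D_c ≈ 3.07 mg/L; x_c ≈ 46.5 km

t_c = [1/(k_2−k_d)] ln[(k_2/k_d)(1 − D₀(k_2−k_d)/(k_d L₀))]
= [1/(2.13−0.239)] ln[(2.13/0.239)(1 − 2.79×1.891/(0.239×30.8))]
= (1/1.891) ln[8.912 × 0.2833] = 0.5288 × ln(2.525) = 0.5288 × 0.9261 = 0.4897 d.
D_c = (k_d/k_2) L₀ e^(−k_d t_c) = (0.239/2.13) × 30.8 × e^(−0.239×0.4897) = 0.1122 × 30.8 × 0.8895 = 3.074 mg/L.
x_c = v t_c = 1.10 m/s × 0.4897 d × 86400 s/d = 46550 m ≈ 46.5 km.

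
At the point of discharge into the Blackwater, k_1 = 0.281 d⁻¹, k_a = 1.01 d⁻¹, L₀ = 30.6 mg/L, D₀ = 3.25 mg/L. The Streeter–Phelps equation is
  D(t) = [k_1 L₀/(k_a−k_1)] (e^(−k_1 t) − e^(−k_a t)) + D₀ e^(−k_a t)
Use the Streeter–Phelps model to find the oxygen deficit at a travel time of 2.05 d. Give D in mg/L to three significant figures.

D ≈ 5.55 mg/L

k_1 L₀/(k_a−k_1) = 0.281×30.6/(1.01−0.281) = 8.599/0.7290 = 11.80 mg/L.
e^(−k_1 t) = e^(−0.281×2.050) = 0.5621; e^(−k_a t) = e^(−1.01×2.050) = 0.1261.
D = 11.80 × (0.5621 − 0.1261) + 3.25 × 0.1261 = 5.143 + 0.4099 = 5.552 mg/L.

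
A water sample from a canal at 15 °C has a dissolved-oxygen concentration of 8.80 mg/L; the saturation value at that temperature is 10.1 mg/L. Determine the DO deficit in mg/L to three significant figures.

D = C_s − C = 10.1 − 8.80 = 1.30 mg/L.

D ≈ 1.30 mg/L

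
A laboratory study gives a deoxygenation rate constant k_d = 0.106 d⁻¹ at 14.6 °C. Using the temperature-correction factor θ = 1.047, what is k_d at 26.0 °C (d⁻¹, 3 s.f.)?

k_d ≈ 0.179 d⁻¹

k_d(T₂) = k_d(T₁) · θ^(T₂−T₁) = 0.106 × 1.047^(26.0−14.6)
= 0.106 × 1.047^11.4 = 0.106 × 1.688 = 0.1789 d⁻¹.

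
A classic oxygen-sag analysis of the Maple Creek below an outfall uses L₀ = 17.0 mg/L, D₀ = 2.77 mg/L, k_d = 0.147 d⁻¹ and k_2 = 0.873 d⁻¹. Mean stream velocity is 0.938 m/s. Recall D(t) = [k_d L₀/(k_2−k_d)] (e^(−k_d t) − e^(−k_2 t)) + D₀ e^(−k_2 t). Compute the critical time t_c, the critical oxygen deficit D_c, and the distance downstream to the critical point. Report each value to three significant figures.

t_c = [1/(k_2−k_d)] ln[(k_2/k_d)(1 − D₀(k_2−k_d)/(k_d L₀))]
= [1/(0.873−0.147)] ln[(0.873/0.147)(1 − 2.77×0.7260/(0.147×17.0))]
= (1/0.7260) ln[5.939 × 0.1953] = 1.377 × ln(1.160) = 1.377 × 0.1481 = 0.2040 d.
D_c = (k_d/k_2) L₀ e^(−k_d t_c) = (0.147/0.873) × 17.0 × e^(−0.147×0.2040) = 0.1684 × 17.0 × 0.9705 = 2.778 mg/L.
x_c = v t_c = 0.938 m/s × 0.2040 d × 86400 s/d = 16540 m ≈ 16.5 km.

t_c ≈ 0.204 d; D_c ≈ 2.78 mg/L; x_c ≈ 16.5 km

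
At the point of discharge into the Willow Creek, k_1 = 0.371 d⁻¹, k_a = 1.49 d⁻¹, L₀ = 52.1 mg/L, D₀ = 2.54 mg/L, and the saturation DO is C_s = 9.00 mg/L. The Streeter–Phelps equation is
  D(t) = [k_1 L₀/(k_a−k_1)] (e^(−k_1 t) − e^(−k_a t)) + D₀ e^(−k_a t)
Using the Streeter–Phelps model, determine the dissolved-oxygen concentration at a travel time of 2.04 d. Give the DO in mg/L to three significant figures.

DO ≈ 1.60 mg/L

k_1 L₀/(k_a−k_1) = 0.371×52.1/(1.49−0.371) = 19.33/1.119 = 17.27 mg/L.
e^(−k_1 t) = e^(−0.371×2.040) = 0.4691; e^(−k_a t) = e^(−1.49×2.040) = 0.04785.
D = 17.27 × (0.4691 − 0.04785) + 2.54 × 0.04785 = 7.277 + 0.1215 = 7.399 mg/L.
DO = C_s − D = 9.00 − 7.399 = 1.601 mg/L.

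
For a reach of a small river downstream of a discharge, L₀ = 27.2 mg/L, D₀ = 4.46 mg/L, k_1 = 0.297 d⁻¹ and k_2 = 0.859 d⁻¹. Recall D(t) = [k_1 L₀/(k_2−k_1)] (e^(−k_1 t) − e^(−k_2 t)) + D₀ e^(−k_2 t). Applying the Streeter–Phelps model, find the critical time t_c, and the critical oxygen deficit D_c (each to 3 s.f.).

t_c ≈ 1.23 d; D_c ≈ 6.53 mg/L

At the critical point dD/dt = 0, so k_1 L₀ e^(−k_1 t) = k_2 D. Substituting D(t) from the Streeter–Phelps equation and solving for t gives
t_c = ln[(k_2/k_1)(1 − D₀(k_2−k_1)/(k_1 L₀))] / (k_2−k_1).
Here k_2−k_1 = 0.5620 d⁻¹ and 1 − D₀(k_2−k_1)/(k_1 L₀) = 1 − 4.46×0.5620/(0.297×27.2) = 0.6897, so
t_c = ln(2.892 × 0.6897) / 0.5620 = 0.6906 / 0.5620 = 1.229 d.
D_c = (k_1/k_2) L₀ e^(−k_1 t_c) = (0.297/0.859) × 27.2 × e^(−0.297×1.229) = 0.3458 × 27.2 × 0.6942 = 6.529 mg/L.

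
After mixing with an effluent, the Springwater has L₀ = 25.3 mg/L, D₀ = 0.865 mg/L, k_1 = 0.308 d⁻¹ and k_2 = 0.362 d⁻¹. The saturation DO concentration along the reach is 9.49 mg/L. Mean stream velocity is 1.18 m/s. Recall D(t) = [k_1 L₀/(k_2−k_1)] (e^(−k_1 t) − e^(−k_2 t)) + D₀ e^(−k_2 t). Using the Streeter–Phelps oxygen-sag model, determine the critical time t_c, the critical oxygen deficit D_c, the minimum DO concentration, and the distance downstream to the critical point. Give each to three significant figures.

t_c ≈ 2.88 d; D_c ≈ 8.87 mg/L; min DO ≈ 0.625 mg/L; x_c ≈ 294 km

With k_2/k_1 = 1.175 and 1 − D₀(k_2−k_1)/(k_1 L₀) = 0.9940,
t_c = ln(1.175 × 0.9940) / (0.362 − 0.308) = ln(1.168) / 0.05400 = 0.1555/0.05400 = 2.880 d.
L(t_c) = L₀ e^(−k_1 t_c) = 25.3 × 0.4118 = 10.42 mg/L, and at the critical point k_2 D_c = k_1 L, so D_c = (0.308/0.362) × 10.42 = 8.865 mg/L.
Minimum DO = C_s − D_c = 9.49 − 8.865 = 0.6246 mg/L.
x_c = v t_c = 1.18 m/s × 2.880 d × 86400 s/d = 293600 m ≈ 294 km.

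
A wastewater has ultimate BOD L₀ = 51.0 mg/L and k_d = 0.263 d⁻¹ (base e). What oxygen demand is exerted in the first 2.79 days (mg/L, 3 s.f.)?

y_t = L₀(1 − e^(−k_d t)) = 51.0 × (1 − e^(−0.263×2.79))
= 51.0 × (1 − 0.4801) = 51.0 × 0.5199 = 26.52 mg/L.

y ≈ 26.5 mg/L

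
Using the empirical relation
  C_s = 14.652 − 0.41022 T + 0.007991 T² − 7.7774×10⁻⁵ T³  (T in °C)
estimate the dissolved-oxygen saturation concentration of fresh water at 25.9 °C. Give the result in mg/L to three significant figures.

C_s = 14.652 − 0.41022×25.9 + 0.007991×25.9² − 7.7774×10⁻⁵×25.9³ = 8.037 mg/L.

C_s ≈ 8.04 mg/L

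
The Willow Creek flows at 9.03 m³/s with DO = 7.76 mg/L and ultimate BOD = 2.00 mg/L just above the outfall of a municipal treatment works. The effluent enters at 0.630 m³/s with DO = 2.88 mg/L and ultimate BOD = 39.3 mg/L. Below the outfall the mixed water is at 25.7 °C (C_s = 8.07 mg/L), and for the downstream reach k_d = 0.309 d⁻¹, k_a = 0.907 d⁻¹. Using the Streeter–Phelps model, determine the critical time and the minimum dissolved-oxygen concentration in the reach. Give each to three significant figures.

t_c ≈ 1.26 d; minimum DO ≈ 7.05 mg/L

Mixed DO = (9.03×7.76 + 0.630×2.88)/(9.03+0.630) = 71.89/9.660 = 7.442 mg/L.
Mixed L₀ = (9.03×2.00 + 0.630×39.3)/(9.660) = 42.82/9.660 = 4.433 mg/L.
Initial deficit D₀ = C_s − DO₀ = 8.07 − 7.442 = 0.6283 mg/L.
t_c = (1/0.5980) ln[(0.907/0.309)(1 − 0.6283×0.5980/(0.309×4.433))] = 1.672 × ln(2.130) = 1.265 d.
D_c = (0.309/0.907) × 4.433 × e^(−0.309×1.265) = 0.3407 × 4.433 × 0.6766 = 1.022 mg/L.
Minimum DO = 8.07 − 1.022 = 7.048 mg/L.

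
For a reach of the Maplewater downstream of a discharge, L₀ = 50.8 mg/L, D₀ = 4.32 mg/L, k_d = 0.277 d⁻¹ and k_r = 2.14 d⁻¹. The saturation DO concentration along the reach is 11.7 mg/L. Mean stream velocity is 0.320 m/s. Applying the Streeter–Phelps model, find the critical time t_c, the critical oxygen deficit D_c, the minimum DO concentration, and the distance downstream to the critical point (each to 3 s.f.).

t_c ≈ 0.642 d; D_c ≈ 5.50 mg/L; min DO ≈ 6.20 mg/L; x_c ≈ 17.7 km

At the critical point dD/dt = 0, so k_d L₀ e^(−k_d t) = k_r D. Substituting D(t) from the Streeter–Phelps equation and solving for t gives
t_c = ln[(k_r/k_d)(1 − D₀(k_r−k_d)/(k_d L₀))] / (k_r−k_d).
Here k_r−k_d = 1.863 d⁻¹ and 1 − D₀(k_r−k_d)/(k_d L₀) = 1 − 4.32×1.863/(0.277×50.8) = 0.4281, so
t_c = ln(7.726 × 0.4281) / 1.863 = 1.196 / 1.863 = 0.6420 d.
D_c = (k_d/k_r) L₀ e^(−k_d t_c) = (0.277/2.14) × 50.8 × e^(−0.277×0.6420) = 0.1294 × 50.8 × 0.8371 = 5.504 mg/L.
Minimum DO = C_s − D_c = 11.7 − 5.504 = 6.196 mg/L.
x_c = v t_c = 0.320 m/s × 0.6420 d × 86400 s/d = 17750 m ≈ 17.7 km.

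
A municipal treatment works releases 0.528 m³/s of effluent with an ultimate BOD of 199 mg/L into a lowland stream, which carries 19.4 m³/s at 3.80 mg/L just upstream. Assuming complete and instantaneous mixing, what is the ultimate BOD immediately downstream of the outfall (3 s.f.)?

8.97 mg/L

Flow-weighted mixing: C = (Q_r C_r + Q_w C_w)/(Q_r + Q_w)
= (19.4×3.80 + 0.528×199)/(19.4 + 0.528) = 178.8/19.93 = 8.972 mg/L.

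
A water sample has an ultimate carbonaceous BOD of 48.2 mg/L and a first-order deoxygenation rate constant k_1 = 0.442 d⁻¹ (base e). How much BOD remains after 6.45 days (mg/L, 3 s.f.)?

L ≈ 2.79 mg/L

L_t = L₀ e^(−k_1 t) = 48.2 × e^(−0.442×6.45) = 48.2 × 0.05779 = 2.786 mg/L.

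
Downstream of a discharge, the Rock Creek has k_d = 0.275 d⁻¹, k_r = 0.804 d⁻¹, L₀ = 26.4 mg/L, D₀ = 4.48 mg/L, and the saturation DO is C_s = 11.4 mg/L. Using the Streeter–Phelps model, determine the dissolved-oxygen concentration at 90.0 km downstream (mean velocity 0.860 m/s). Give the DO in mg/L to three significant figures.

Travel time t = x/v = 90.0 km / (0.860 m/s) = 90000 m / 0.860 m/s = 104700 s = 1.211 d.
k_d L₀/(k_r−k_d) = 0.275×26.4/(0.804−0.275) = 7.260/0.5290 = 13.72 mg/L.
e^(−k_d t) = e^(−0.275×1.211) = 0.7167; e^(−k_r t) = e^(−0.804×1.211) = 0.3776.
D = 13.72 × (0.7167 − 0.3776) + 4.48 × 0.3776 = 4.653 + 1.692 = 6.345 mg/L.
DO = C_s − D = 11.4 − 6.345 = 5.055 mg/L.

DO ≈ 5.05 mg/L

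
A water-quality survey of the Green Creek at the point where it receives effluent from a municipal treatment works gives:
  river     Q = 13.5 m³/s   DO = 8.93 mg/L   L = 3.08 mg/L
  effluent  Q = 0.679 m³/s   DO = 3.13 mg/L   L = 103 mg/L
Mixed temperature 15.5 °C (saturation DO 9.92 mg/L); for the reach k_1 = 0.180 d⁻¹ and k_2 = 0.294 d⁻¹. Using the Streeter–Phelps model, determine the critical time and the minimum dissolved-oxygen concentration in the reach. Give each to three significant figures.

t_c ≈ 3.36 d; minimum DO ≈ 7.29 mg/L

Mixed DO = (13.5×8.93 + 0.679×3.13)/(13.5+0.679) = 122.7/14.18 = 8.652 mg/L.
Mixed L₀ = (13.5×3.08 + 0.679×103)/(14.18) = 111.5/14.18 = 7.865 mg/L.
Initial deficit D₀ = C_s − DO₀ = 9.92 − 8.652 = 1.268 mg/L.
t_c = (1/0.1140) ln[(0.294/0.180)(1 − 1.268×0.1140/(0.180×7.865))] = 8.772 × ln(1.467) = 3.359 d.
D_c = (0.180/0.294) × 7.865 × e^(−0.180×3.359) = 0.6122 × 7.865 × 0.5463 = 2.630 mg/L.
Minimum DO = 9.92 − 2.630 = 7.290 mg/L.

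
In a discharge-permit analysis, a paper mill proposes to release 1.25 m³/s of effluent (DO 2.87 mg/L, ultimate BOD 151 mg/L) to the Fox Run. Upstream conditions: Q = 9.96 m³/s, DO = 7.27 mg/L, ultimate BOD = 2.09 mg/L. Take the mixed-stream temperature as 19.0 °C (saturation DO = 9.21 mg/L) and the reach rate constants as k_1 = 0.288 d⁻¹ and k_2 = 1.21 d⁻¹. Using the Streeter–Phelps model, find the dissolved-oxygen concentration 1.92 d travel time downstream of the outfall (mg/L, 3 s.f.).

Mixed DO = (9.96×7.27 + 1.25×2.87)/(9.96+1.25) = 76.00/11.21 = 6.779 mg/L.
Mixed L₀ = (9.96×2.09 + 1.25×151)/(11.21) = 209.6/11.21 = 18.69 mg/L.
Initial deficit D₀ = C_s − DO₀ = 9.21 − 6.779 = 2.431 mg/L.
D(1.92) = [0.288×18.69/(1.21−0.288)](e^(−0.288×1.92) − e^(−1.21×1.92)) + 2.431 e^(−1.21×1.92)
= 5.840 × (0.5752 − 0.09796) + 2.431 × 0.09796 = 3.025 mg/L.
DO = 9.21 − 3.025 = 6.185 mg/L.

DO ≈ 6.18 mg/L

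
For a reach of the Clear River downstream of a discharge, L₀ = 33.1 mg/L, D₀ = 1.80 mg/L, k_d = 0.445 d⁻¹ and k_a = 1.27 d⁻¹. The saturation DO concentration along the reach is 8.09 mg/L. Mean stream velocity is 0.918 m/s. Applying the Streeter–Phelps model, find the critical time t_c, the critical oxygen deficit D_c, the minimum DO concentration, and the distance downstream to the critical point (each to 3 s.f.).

t_c ≈ 1.14 d; D_c ≈ 6.98 mg/L; min DO ≈ 1.11 mg/L; x_c ≈ 90.6 km

t_c = [1/(k_a−k_d)] ln[(k_a/k_d)(1 − D₀(k_a−k_d)/(k_d L₀))]
= [1/(1.27−0.445)] ln[(1.27/0.445)(1 − 1.80×0.8250/(0.445×33.1))]
= (1/0.8250) ln[2.854 × 0.8992] = 1.212 × ln(2.566) = 1.212 × 0.9424 = 1.142 d.
L(t_c) = L₀ e^(−k_d t_c) = 33.1 × 0.6015 = 19.91 mg/L, and at the critical point k_a D_c = k_d L, so D_c = (0.445/1.27) × 19.91 = 6.976 mg/L.
Minimum DO = C_s − D_c = 8.09 − 6.976 = 1.114 mg/L.
x_c = v t_c = 0.918 m/s × 1.142 d × 86400 s/d = 90600 m ≈ 90.6 km.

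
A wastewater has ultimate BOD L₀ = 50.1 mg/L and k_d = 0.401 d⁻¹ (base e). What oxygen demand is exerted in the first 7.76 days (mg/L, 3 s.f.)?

y ≈ 47.9 mg/L

y_t = L₀(1 − e^(−k_d t)) = 50.1 × (1 − e^(−0.401×7.76))
= 50.1 × (1 − 0.04452) = 50.1 × 0.9555 = 47.87 mg/L.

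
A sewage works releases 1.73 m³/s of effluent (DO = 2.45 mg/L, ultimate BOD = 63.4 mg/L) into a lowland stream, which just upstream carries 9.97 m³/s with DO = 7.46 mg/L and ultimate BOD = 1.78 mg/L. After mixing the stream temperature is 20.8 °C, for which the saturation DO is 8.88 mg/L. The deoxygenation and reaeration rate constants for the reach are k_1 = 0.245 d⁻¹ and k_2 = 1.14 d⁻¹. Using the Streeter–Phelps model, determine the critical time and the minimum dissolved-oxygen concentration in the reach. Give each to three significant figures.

t_c ≈ 0.276 d; minimum DO ≈ 6.69 mg/L

Mixed DO = (9.97×7.46 + 1.73×2.45)/(9.97+1.73) = 78.61/11.70 = 6.719 mg/L.
Mixed L₀ = (9.97×1.78 + 1.73×63.4)/(11.70) = 127.4/11.70 = 10.89 mg/L.
Initial deficit D₀ = C_s − DO₀ = 8.88 − 6.719 = 2.161 mg/L.
t_c = (1/0.8950) ln[(1.14/0.245)(1 − 2.161×0.8950/(0.245×10.89))] = 1.117 × ln(1.281) = 0.2765 d.
D_c = (0.245/1.14) × 10.89 × e^(−0.245×0.2765) = 0.2149 × 10.89 × 0.9345 = 2.187 mg/L.
Minimum DO = 8.88 − 2.187 = 6.693 mg/L.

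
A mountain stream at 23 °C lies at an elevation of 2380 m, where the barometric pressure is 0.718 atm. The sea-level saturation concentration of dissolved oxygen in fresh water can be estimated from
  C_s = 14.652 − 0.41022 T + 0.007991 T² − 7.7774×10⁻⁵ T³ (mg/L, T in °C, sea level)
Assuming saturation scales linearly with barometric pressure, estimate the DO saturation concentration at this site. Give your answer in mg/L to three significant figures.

C_s ≈ 6.10 mg/L

At sea level: C_s = 14.652 − 0.41022×23 + 0.007991×23² − 7.7774×10⁻⁵×23³ = 8.498 mg/L.
Pressure correction: C_s' = 8.498 × 0.718 = 6.101 mg/L.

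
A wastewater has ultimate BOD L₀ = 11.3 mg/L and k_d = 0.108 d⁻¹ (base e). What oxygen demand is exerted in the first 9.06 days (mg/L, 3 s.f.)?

y ≈ 7.05 mg/L

y_t = L₀(1 − e^(−k_d t)) = 11.3 × (1 − e^(−0.108×9.06))
= 11.3 × (1 − 0.3759) = 11.3 × 0.6241 = 7.053 mg/L.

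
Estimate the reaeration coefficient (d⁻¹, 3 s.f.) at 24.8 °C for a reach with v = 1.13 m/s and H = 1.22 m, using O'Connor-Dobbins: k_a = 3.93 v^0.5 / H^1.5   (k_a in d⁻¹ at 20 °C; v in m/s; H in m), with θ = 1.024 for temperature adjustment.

k_a(20) = 3.93 × 1.13^0.5 / 1.22^1.5 = 3.93 × 1.063 / 1.348 = 3.100 d⁻¹.
k_a(24.8) = 3.100 × 1.024^(24.8−20) = 3.100 × 1.121 = 3.474 d⁻¹.

k_a ≈ 3.47 d⁻¹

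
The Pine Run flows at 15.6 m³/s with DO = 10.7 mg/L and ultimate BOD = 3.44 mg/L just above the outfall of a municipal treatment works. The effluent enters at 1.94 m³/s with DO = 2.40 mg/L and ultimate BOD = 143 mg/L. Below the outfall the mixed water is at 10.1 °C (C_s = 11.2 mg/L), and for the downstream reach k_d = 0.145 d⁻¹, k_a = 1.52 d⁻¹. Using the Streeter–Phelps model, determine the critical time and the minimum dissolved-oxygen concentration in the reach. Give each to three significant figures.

t_c ≈ 0.803 d; minimum DO ≈ 9.60 mg/L

Mixed DO = (15.6×10.7 + 1.94×2.40)/(15.6+1.94) = 171.6/17.54 = 9.782 mg/L.
Mixed L₀ = (15.6×3.44 + 1.94×143)/(17.54) = 331.1/17.54 = 18.88 mg/L.
Initial deficit D₀ = C_s − DO₀ = 11.2 − 9.782 = 1.418 mg/L.
t_c = (1/1.375) ln[(1.52/0.145)(1 − 1.418×1.375/(0.145×18.88))] = 0.7273 × ln(3.015) = 0.8026 d.
D_c = (0.145/1.52) × 18.88 × e^(−0.145×0.8026) = 0.09539 × 18.88 × 0.8901 = 1.603 mg/L.
Minimum DO = 11.2 − 1.603 = 9.597 mg/L.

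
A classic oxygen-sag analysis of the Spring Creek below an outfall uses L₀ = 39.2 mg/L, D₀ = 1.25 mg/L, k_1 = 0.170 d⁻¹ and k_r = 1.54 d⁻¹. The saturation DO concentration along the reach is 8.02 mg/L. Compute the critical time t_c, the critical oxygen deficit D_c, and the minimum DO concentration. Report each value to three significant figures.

t_c ≈ 1.39 d; D_c ≈ 3.42 mg/L; min DO ≈ 4.60 mg/L

At the critical point dD/dt = 0, so k_1 L₀ e^(−k_1 t) = k_r D. Substituting D(t) from the Streeter–Phelps equation and solving for t gives
t_c = ln[(k_r/k_1)(1 − D₀(k_r−k_1)/(k_1 L₀))] / (k_r−k_1).
Here k_r−k_1 = 1.370 d⁻¹ and 1 − D₀(k_r−k_1)/(k_1 L₀) = 1 − 1.25×1.370/(0.170×39.2) = 0.7430, so
t_c = ln(9.059 × 0.7430) / 1.370 = 1.907 / 1.370 = 1.392 d.
D_c = (k_1/k_r) L₀ e^(−k_1 t_c) = (0.170/1.54) × 39.2 × e^(−0.170×1.392) = 0.1104 × 39.2 × 0.7893 = 3.416 mg/L.
Minimum DO = C_s − D_c = 8.02 − 3.416 = 4.604 mg/L.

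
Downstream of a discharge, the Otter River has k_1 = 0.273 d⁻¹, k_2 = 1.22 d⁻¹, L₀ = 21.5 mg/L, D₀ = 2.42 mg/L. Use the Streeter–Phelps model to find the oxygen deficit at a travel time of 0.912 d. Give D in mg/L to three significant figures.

k_1 L₀/(k_2−k_1) = 0.273×21.5/(1.22−0.273) = 5.870/0.9470 = 6.198 mg/L.
e^(−k_1 t) = e^(−0.273×0.9120) = 0.7796; e^(−k_2 t) = e^(−1.22×0.9120) = 0.3287.
D = 6.198 × (0.7796 − 0.3287) + 2.42 × 0.3287 = 2.795 + 0.7954 = 3.590 mg/L.

D ≈ 3.59 mg/L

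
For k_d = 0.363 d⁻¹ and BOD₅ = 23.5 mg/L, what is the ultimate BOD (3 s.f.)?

BOD₅ = L₀(1 − e^(−5k_d)) ⇒ L₀ = BOD₅ / (1 − e^(−5×0.363))
= 23.5 / (1 − 0.1628) = 23.5 / 0.8372 = 28.07 mg/L.

L₀ ≈ 28.1 mg/L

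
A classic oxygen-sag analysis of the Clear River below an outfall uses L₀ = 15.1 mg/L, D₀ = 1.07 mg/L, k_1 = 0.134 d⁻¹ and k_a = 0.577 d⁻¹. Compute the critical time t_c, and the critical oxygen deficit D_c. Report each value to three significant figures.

t_c ≈ 2.69 d; D_c ≈ 2.44 mg/L

At the critical point dD/dt = 0, so k_1 L₀ e^(−k_1 t) = k_a D. Substituting D(t) from the Streeter–Phelps equation and solving for t gives
t_c = ln[(k_a/k_1)(1 − D₀(k_a−k_1)/(k_1 L₀))] / (k_a−k_1).
Here k_a−k_1 = 0.4430 d⁻¹ and 1 − D₀(k_a−k_1)/(k_1 L₀) = 1 − 1.07×0.4430/(0.134×15.1) = 0.7657, so
t_c = ln(4.306 × 0.7657) / 0.4430 = 1.193 / 0.4430 = 2.693 d.
D_c = (k_1/k_a) L₀ e^(−k_1 t_c) = (0.134/0.577) × 15.1 × e^(−0.134×2.693) = 0.2322 × 15.1 × 0.6971 = 2.444 mg/L.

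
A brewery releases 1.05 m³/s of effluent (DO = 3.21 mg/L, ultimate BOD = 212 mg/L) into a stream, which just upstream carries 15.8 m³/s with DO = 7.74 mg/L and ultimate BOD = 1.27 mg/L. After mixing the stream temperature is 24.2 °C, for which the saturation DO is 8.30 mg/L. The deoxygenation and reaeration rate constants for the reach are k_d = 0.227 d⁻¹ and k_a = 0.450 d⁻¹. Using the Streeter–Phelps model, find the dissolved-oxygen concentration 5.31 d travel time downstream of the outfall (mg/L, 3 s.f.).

DO ≈ 5.17 mg/L

Mixed DO = (15.8×7.74 + 1.05×3.21)/(15.8+1.05) = 125.7/16.85 = 7.458 mg/L.
Mixed L₀ = (15.8×1.27 + 1.05×212)/(16.85) = 242.7/16.85 = 14.40 mg/L.
Initial deficit D₀ = C_s − DO₀ = 8.30 − 7.458 = 0.8423 mg/L.
D(5.31) = [0.227×14.40/(0.450−0.227)](e^(−0.227×5.31) − e^(−0.450×5.31)) + 0.8423 e^(−0.450×5.31)
= 14.66 × (0.2996 − 0.09168) + 0.8423 × 0.09168 = 3.125 mg/L.
DO = 8.30 − 3.125 = 5.175 mg/L.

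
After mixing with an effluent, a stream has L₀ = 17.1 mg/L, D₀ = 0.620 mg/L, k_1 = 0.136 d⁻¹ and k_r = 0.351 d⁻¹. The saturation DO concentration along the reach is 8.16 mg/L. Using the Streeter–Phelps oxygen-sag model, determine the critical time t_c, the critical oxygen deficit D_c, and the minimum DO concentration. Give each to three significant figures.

t_c ≈ 4.14 d; D_c ≈ 3.78 mg/L; min DO ≈ 4.38 mg/L

t_c = [1/(k_r−k_1)] ln[(k_r/k_1)(1 − D₀(k_r−k_1)/(k_1 L₀))]
= [1/(0.351−0.136)] ln[(0.351/0.136)(1 − 0.620×0.2150/(0.136×17.1))]
= (1/0.2150) ln[2.581 × 0.9427] = 4.651 × ln(2.433) = 4.651 × 0.8891 = 4.135 d.
L(t_c) = L₀ e^(−k_1 t_c) = 17.1 × 0.5698 = 9.744 mg/L, and at the critical point k_r D_c = k_1 L, so D_c = (0.136/0.351) × 9.744 = 3.776 mg/L.
Minimum DO = C_s − D_c = 8.16 − 3.776 = 4.384 mg/L.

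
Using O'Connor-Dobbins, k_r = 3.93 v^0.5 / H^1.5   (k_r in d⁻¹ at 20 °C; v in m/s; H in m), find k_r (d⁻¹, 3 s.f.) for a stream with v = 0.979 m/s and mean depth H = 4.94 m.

k_r = 3.93 × 0.979^0.5 / 4.94^1.5 = 3.93 × 0.9894 / 10.98 = 0.3542 d⁻¹.

k_r ≈ 0.354 d⁻¹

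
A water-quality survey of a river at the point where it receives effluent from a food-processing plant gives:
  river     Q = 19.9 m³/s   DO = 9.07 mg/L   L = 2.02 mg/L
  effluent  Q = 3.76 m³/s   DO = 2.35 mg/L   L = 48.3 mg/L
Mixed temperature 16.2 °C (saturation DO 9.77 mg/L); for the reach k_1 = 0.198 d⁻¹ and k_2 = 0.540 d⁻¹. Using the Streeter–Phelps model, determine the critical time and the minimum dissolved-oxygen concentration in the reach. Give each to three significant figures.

t_c ≈ 1.78 d; minimum DO ≈ 7.35 mg/L

Mixed DO = (19.9×9.07 + 3.76×2.35)/(19.9+3.76) = 189.3/23.66 = 8.002 mg/L.
Mixed L₀ = (19.9×2.02 + 3.76×48.3)/(23.66) = 221.8/23.66 = 9.375 mg/L.
Initial deficit D₀ = C_s − DO₀ = 9.77 − 8.002 = 1.768 mg/L.
t_c = (1/0.3420) ln[(0.540/0.198)(1 − 1.768×0.3420/(0.198×9.375))] = 2.924 × ln(1.839) = 1.781 d.
D_c = (0.198/0.540) × 9.375 × e^(−0.198×1.781) = 0.3667 × 9.375 × 0.7028 = 2.416 mg/L.
Minimum DO = 9.77 − 2.416 = 7.354 mg/L.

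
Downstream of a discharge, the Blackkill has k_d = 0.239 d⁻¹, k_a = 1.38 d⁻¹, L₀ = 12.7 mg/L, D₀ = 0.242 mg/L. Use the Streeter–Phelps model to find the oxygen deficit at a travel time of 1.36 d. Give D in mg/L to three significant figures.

D ≈ 1.55 mg/L

k_d L₀/(k_a−k_d) = 0.239×12.7/(1.38−0.239) = 3.035/1.141 = 2.660 mg/L.
e^(−k_d t) = e^(−0.239×1.360) = 0.7225; e^(−k_a t) = e^(−1.38×1.360) = 0.1531.
D = 2.660 × (0.7225 − 0.1531) + 0.242 × 0.1531 = 1.515 + 0.03705 = 1.552 mg/L.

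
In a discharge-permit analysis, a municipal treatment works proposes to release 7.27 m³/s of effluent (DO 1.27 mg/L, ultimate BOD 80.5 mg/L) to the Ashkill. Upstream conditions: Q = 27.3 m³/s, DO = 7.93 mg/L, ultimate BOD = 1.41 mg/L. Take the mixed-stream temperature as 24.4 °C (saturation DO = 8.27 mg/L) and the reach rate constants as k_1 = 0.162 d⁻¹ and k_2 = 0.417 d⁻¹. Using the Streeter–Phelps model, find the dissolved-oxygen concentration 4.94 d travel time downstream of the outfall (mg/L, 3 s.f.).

Mixed DO = (27.3×7.93 + 7.27×1.27)/(27.3+7.27) = 225.7/34.57 = 6.529 mg/L.
Mixed L₀ = (27.3×1.41 + 7.27×80.5)/(34.57) = 623.7/34.57 = 18.04 mg/L.
Initial deficit D₀ = C_s − DO₀ = 8.27 − 6.529 = 1.741 mg/L.
D(4.94) = [0.162×18.04/(0.417−0.162)](e^(−0.162×4.94) − e^(−0.417×4.94)) + 1.741 e^(−0.417×4.94)
= 11.46 × (0.4492 − 0.1275) + 1.741 × 0.1275 = 3.910 mg/L.
DO = 8.27 − 3.910 = 4.360 mg/L.

DO ≈ 4.36 mg/L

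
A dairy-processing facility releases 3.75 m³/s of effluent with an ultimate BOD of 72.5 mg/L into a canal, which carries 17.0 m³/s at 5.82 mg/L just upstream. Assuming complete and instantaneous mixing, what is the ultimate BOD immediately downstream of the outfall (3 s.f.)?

Flow-weighted mixing: C = (Q_r C_r + Q_w C_w)/(Q_r + Q_w)
= (17.0×5.82 + 3.75×72.5)/(17.0 + 3.75) = 370.8/20.75 = 17.87 mg/L.

17.9 mg/L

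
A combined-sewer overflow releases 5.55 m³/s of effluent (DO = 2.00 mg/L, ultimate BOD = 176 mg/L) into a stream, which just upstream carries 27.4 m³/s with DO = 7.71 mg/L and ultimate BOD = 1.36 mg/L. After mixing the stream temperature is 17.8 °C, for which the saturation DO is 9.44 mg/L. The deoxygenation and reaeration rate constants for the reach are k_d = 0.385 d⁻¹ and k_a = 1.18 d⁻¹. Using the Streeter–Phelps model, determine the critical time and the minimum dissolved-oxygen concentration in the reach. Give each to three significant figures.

t_c ≈ 1.16 d; minimum DO ≈ 3.01 mg/L

Mixed DO = (27.4×7.71 + 5.55×2.00)/(27.4+5.55) = 222.4/32.95 = 6.748 mg/L.
Mixed L₀ = (27.4×1.36 + 5.55×176)/(32.95) = 1014/32.95 = 30.78 mg/L.
Initial deficit D₀ = C_s − DO₀ = 9.44 − 6.748 = 2.692 mg/L.
t_c = (1/0.7950) ln[(1.18/0.385)(1 − 2.692×0.7950/(0.385×30.78))] = 1.258 × ln(2.511) = 1.158 d.
D_c = (0.385/1.18) × 30.78 × e^(−0.385×1.158) = 0.3263 × 30.78 × 0.6402 = 6.429 mg/L.
Minimum DO = 9.44 − 6.429 = 3.011 mg/L.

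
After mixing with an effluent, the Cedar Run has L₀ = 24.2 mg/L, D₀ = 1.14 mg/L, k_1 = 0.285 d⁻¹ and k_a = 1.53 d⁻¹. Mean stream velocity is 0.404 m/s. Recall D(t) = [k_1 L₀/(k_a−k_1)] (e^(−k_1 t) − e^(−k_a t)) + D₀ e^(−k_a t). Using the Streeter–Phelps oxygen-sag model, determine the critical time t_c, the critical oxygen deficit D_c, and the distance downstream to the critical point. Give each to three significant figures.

t_c ≈ 1.16 d; D_c ≈ 3.23 mg/L; x_c ≈ 40.7 km

t_c = [1/(k_a−k_1)] ln[(k_a/k_1)(1 − D₀(k_a−k_1)/(k_1 L₀))]
= [1/(1.53−0.285)] ln[(1.53/0.285)(1 − 1.14×1.245/(0.285×24.2))]
= (1/1.245) ln[5.368 × 0.7942] = 0.8032 × ln(4.264) = 0.8032 × 1.450 = 1.165 d.
L(t_c) = L₀ e^(−k_1 t_c) = 24.2 × 0.7175 = 17.36 mg/L, and at the critical point k_a D_c = k_1 L, so D_c = (0.285/1.53) × 17.36 = 3.234 mg/L.
x_c = v t_c = 0.404 m/s × 1.165 d × 86400 s/d = 40660 m ≈ 40.7 km.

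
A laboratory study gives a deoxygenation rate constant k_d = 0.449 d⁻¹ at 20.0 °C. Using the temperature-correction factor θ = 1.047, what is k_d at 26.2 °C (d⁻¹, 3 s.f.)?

k_d ≈ 0.597 d⁻¹

k_d(T₂) = k_d(T₁) · θ^(T₂−T₁) = 0.449 × 1.047^(26.2−20.0)
= 0.449 × 1.047^6.20 = 0.449 × 1.329 = 0.5969 d⁻¹.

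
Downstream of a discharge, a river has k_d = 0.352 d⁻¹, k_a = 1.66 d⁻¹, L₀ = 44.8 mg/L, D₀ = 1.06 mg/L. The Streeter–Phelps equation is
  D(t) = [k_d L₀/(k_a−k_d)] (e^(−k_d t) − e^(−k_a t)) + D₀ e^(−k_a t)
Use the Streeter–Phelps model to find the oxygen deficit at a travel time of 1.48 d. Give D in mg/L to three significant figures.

k_d L₀/(k_a−k_d) = 0.352×44.8/(1.66−0.352) = 15.77/1.308 = 12.06 mg/L.
e^(−k_d t) = e^(−0.352×1.480) = 0.5940; e^(−k_a t) = e^(−1.66×1.480) = 0.08571.
D = 12.06 × (0.5940 − 0.08571) + 1.06 × 0.08571 = 6.127 + 0.09085 = 6.218 mg/L.

D ≈ 6.22 mg/L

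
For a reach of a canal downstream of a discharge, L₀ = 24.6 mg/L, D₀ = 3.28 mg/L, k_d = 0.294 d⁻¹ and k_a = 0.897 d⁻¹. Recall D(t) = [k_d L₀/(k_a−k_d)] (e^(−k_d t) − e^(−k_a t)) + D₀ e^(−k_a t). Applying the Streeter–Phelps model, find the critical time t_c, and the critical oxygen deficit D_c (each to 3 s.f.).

t_c ≈ 1.32 d; D_c ≈ 5.47 mg/L

At the critical point dD/dt = 0, so k_d L₀ e^(−k_d t) = k_a D. Substituting D(t) from the Streeter–Phelps equation and solving for t gives
t_c = ln[(k_a/k_d)(1 − D₀(k_a−k_d)/(k_d L₀))] / (k_a−k_d).
Here k_a−k_d = 0.6030 d⁻¹ and 1 − D₀(k_a−k_d)/(k_d L₀) = 1 − 3.28×0.6030/(0.294×24.6) = 0.7265, so
t_c = ln(3.051 × 0.7265) / 0.6030 = 0.7960 / 0.6030 = 1.320 d.
L(t_c) = L₀ e^(−k_d t_c) = 24.6 × 0.6783 = 16.69 mg/L, and at the critical point k_a D_c = k_d L, so D_c = (0.294/0.897) × 16.69 = 5.469 mg/L.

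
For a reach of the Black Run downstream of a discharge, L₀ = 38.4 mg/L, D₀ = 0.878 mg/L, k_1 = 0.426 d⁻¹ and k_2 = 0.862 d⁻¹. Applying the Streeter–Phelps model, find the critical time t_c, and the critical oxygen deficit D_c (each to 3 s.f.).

t_c ≈ 1.56 d; D_c ≈ 9.75 mg/L

With k_2/k_1 = 2.023 and 1 − D₀(k_2−k_1)/(k_1 L₀) = 0.9766,
t_c = ln(2.023 × 0.9766) / (0.862 − 0.426) = ln(1.976) / 0.4360 = 0.6811/0.4360 = 1.562 d.
L(t_c) = L₀ e^(−k_1 t_c) = 38.4 × 0.5140 = 19.74 mg/L, and at the critical point k_2 D_c = k_1 L, so D_c = (0.426/0.862) × 19.74 = 9.754 mg/L.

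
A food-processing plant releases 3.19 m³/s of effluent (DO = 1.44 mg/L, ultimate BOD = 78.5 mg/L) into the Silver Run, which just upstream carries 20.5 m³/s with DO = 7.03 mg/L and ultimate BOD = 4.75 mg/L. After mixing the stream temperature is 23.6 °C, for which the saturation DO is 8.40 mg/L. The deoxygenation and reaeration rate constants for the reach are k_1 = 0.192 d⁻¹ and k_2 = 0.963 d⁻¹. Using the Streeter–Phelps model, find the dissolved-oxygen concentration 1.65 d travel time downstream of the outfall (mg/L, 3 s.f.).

Mixed DO = (20.5×7.03 + 3.19×1.44)/(20.5+3.19) = 148.7/23.69 = 6.277 mg/L.
Mixed L₀ = (20.5×4.75 + 3.19×78.5)/(23.69) = 347.8/23.69 = 14.68 mg/L.
Initial deficit D₀ = C_s − DO₀ = 8.40 − 6.277 = 2.123 mg/L.
D(1.65) = [0.192×14.68/(0.963−0.192)](e^(−0.192×1.65) − e^(−0.963×1.65)) + 2.123 e^(−0.963×1.65)
= 3.656 × (0.7285 − 0.2041) + 2.123 × 0.2041 = 2.350 mg/L.
DO = 8.40 − 2.350 = 6.050 mg/L.

DO ≈ 6.05 mg/L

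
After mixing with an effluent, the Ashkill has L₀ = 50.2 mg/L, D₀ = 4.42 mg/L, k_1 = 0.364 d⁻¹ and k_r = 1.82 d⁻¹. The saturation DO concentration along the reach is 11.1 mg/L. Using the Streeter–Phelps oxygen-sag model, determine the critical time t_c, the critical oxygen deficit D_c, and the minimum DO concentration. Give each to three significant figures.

t_c = [1/(k_r−k_1)] ln[(k_r/k_1)(1 − D₀(k_r−k_1)/(k_1 L₀))]
= [1/(1.82−0.364)] ln[(1.82/0.364)(1 − 4.42×1.456/(0.364×50.2))]
= (1/1.456) ln[5.000 × 0.6478] = 0.6868 × ln(3.239) = 0.6868 × 1.175 = 0.8072 d.
D_c = (k_1/k_r) L₀ e^(−k_1 t_c) = (0.364/1.82) × 50.2 × e^(−0.364×0.8072) = 0.2000 × 50.2 × 0.7454 = 7.484 mg/L.
Minimum DO = C_s − D_c = 11.1 − 7.484 = 3.616 mg/L.

t_c ≈ 0.807 d; D_c ≈ 7.48 mg/L; min DO ≈ 3.62 mg/L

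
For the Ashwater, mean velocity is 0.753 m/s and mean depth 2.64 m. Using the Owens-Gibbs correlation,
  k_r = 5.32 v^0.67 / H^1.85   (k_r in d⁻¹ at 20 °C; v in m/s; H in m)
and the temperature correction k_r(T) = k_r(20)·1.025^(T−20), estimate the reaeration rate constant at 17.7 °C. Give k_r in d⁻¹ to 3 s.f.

k_r ≈ 0.690 d⁻¹

k_r(20) = 5.32 × 0.753^0.67 / 2.64^1.85 = 5.32 × 0.8269 / 6.025 = 0.7301 d⁻¹.
k_r(17.7) = 0.7301 × 1.025^(17.7−20) = 0.7301 × 0.9448 = 0.6898 d⁻¹.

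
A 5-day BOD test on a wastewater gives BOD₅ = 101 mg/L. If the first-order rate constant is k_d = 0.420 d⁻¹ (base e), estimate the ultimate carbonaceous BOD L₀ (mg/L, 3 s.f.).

L₀ ≈ 115 mg/L

BOD₅ = L₀(1 − e^(−5k_d)) ⇒ L₀ = BOD₅ / (1 − e^(−5×0.420))
= 101 / (1 − 0.1225) = 101 / 0.8775 = 115.1 mg/L.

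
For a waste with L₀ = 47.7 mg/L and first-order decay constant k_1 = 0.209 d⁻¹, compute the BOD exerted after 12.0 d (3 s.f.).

y ≈ 43.8 mg/L

y_t = L₀(1 − e^(−k_1 t)) = 47.7 × (1 − e^(−0.209×12.0))
= 47.7 × (1 − 0.08143) = 47.7 × 0.9186 = 43.82 mg/L.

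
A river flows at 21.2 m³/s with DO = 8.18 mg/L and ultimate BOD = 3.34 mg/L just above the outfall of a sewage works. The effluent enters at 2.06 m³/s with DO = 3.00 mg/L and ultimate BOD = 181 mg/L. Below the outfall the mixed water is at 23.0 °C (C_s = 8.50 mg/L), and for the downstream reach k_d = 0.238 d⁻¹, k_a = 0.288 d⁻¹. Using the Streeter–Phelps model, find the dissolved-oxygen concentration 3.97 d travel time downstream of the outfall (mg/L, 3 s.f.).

Mixed DO = (21.2×8.18 + 2.06×3.00)/(21.2+2.06) = 179.6/23.26 = 7.721 mg/L.
Mixed L₀ = (21.2×3.34 + 2.06×181)/(23.26) = 443.7/23.26 = 19.07 mg/L.
Initial deficit D₀ = C_s − DO₀ = 8.50 − 7.721 = 0.7788 mg/L.
D(3.97) = [0.238×19.07/(0.288−0.238)](e^(−0.238×3.97) − e^(−0.288×3.97)) + 0.7788 e^(−0.288×3.97)
= 90.79 × (0.3887 − 0.3187) + 0.7788 × 0.3187 = 6.603 mg/L.
DO = 8.50 − 6.603 = 1.897 mg/L.

DO ≈ 1.90 mg/L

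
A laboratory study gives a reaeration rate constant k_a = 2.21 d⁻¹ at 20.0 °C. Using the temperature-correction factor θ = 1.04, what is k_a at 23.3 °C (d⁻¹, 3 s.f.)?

k_a(T₂) = k_a(T₁) · θ^(T₂−T₁) = 2.21 × 1.04^(23.3−20.0)
= 2.21 × 1.04^3.30 = 2.21 × 1.138 = 2.515 d⁻¹.

k_a ≈ 2.52 d⁻¹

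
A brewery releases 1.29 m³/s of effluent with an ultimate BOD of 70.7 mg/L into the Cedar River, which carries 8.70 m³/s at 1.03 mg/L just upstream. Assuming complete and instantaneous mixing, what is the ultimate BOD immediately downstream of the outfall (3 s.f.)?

10.0 mg/L

Flow-weighted mixing: C = (Q_r C_r + Q_w C_w)/(Q_r + Q_w)
= (8.70×1.03 + 1.29×70.7)/(8.70 + 1.29) = 100.2/9.990 = 10.03 mg/L.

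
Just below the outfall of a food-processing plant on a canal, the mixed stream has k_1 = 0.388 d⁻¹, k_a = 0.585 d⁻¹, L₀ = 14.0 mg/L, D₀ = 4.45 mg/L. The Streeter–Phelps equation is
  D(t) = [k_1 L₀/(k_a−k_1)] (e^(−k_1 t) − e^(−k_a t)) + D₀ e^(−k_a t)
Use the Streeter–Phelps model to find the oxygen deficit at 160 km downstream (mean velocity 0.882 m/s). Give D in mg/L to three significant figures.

Travel time t = x/v = 160 km / (0.882 m/s) = 160000 m / 0.882 m/s = 181400 s = 2.100 d.
k_1 L₀/(k_a−k_1) = 0.388×14.0/(0.585−0.388) = 5.432/0.1970 = 27.57 mg/L.
e^(−k_1 t) = e^(−0.388×2.100) = 0.4428; e^(−k_a t) = e^(−0.585×2.100) = 0.2928.
D = 27.57 × (0.4428 − 0.2928) + 4.45 × 0.2928 = 4.136 + 1.303 = 5.439 mg/L.

D ≈ 5.44 mg/L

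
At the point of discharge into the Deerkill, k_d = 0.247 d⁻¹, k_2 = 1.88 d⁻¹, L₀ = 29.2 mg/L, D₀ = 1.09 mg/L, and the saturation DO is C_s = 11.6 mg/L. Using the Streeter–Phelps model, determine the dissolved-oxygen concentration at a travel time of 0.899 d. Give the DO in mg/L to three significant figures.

k_d L₀/(k_2−k_d) = 0.247×29.2/(1.88−0.247) = 7.212/1.633 = 4.417 mg/L.
e^(−k_d t) = e^(−0.247×0.8990) = 0.8009; e^(−k_2 t) = e^(−1.88×0.8990) = 0.1845.
D = 4.417 × (0.8009 − 0.1845) + 1.09 × 0.1845 = 2.722 + 0.2011 = 2.923 mg/L.
DO = C_s − D = 11.6 − 2.923 = 8.677 mg/L.

DO ≈ 8.68 mg/L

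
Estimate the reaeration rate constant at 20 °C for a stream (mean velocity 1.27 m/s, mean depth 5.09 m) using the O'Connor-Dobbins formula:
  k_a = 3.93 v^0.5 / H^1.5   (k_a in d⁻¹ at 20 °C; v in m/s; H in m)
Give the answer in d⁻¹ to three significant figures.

k_a = 3.93 × 1.27^0.5 / 5.09^1.5 = 3.93 × 1.127 / 11.48 = 0.3857 d⁻¹.

k_a ≈ 0.386 d⁻¹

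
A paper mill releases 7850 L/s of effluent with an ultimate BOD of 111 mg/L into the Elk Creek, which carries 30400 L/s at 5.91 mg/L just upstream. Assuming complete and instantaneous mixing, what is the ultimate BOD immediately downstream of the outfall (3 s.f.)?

27.5 mg/L

Flow-weighted mixing: C = (Q_r C_r + Q_w C_w)/(Q_r + Q_w)
= (30400×5.91 + 7850×111)/(30400 + 7850) = 1.051×10^6/38250 = 27.48 mg/L.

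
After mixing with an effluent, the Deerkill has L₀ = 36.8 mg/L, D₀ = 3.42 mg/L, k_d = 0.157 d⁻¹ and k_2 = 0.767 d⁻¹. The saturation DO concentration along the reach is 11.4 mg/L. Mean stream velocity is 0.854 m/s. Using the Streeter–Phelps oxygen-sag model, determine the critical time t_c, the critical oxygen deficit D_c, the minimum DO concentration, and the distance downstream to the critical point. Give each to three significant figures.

t_c = [1/(k_2−k_d)] ln[(k_2/k_d)(1 − D₀(k_2−k_d)/(k_d L₀))]
= [1/(0.767−0.157)] ln[(0.767/0.157)(1 − 3.42×0.6100/(0.157×36.8))]
= (1/0.6100) ln[4.885 × 0.6389] = 1.639 × ln(3.121) = 1.639 × 1.138 = 1.866 d.
L(t_c) = L₀ e^(−k_d t_c) = 36.8 × 0.7461 = 27.45 mg/L, and at the critical point k_2 D_c = k_d L, so D_c = (0.157/0.767) × 27.45 = 5.620 mg/L.
Minimum DO = C_s − D_c = 11.4 − 5.620 = 5.780 mg/L.
x_c = v t_c = 0.854 m/s × 1.866 d × 86400 s/d = 137700 m ≈ 138 km.

t_c ≈ 1.87 d; D_c ≈ 5.62 mg/L; min DO ≈ 5.78 mg/L; x_c ≈ 138 km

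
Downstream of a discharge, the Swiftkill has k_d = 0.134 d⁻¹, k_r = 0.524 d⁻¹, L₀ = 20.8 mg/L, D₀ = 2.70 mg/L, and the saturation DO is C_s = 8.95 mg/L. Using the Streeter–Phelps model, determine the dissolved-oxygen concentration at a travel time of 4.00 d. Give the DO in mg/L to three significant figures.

DO ≈ 5.32 mg/L

k_d L₀/(k_r−k_d) = 0.134×20.8/(0.524−0.134) = 2.787/0.3900 = 7.147 mg/L.
e^(−k_d t) = e^(−0.134×4.000) = 0.5851; e^(−k_r t) = e^(−0.524×4.000) = 0.1229.
D = 7.147 × (0.5851 − 0.1229) + 2.70 × 0.1229 = 3.303 + 0.3320 = 3.635 mg/L.
DO = C_s − D = 8.95 − 3.635 = 5.315 mg/L.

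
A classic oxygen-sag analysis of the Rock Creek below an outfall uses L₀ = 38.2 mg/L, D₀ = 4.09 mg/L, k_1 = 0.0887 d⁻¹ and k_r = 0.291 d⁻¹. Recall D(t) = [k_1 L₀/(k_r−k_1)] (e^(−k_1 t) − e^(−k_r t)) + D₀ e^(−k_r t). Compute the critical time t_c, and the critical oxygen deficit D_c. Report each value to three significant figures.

At the critical point dD/dt = 0, so k_1 L₀ e^(−k_1 t) = k_r D. Substituting D(t) from the Streeter–Phelps equation and solving for t gives
t_c = ln[(k_r/k_1)(1 − D₀(k_r−k_1)/(k_1 L₀))] / (k_r−k_1).
Here k_r−k_1 = 0.2023 d⁻¹ and 1 − D₀(k_r−k_1)/(k_1 L₀) = 1 − 4.09×0.2023/(0.0887×38.2) = 0.7558, so
t_c = ln(3.281 × 0.7558) / 0.2023 = 0.9081 / 0.2023 = 4.489 d.
L(t_c) = L₀ e^(−k_1 t_c) = 38.2 × 0.6716 = 25.65 mg/L, and at the critical point k_r D_c = k_1 L, so D_c = (0.0887/0.291) × 25.65 = 7.819 mg/L.

t_c ≈ 4.49 d; D_c ≈ 7.82 mg/L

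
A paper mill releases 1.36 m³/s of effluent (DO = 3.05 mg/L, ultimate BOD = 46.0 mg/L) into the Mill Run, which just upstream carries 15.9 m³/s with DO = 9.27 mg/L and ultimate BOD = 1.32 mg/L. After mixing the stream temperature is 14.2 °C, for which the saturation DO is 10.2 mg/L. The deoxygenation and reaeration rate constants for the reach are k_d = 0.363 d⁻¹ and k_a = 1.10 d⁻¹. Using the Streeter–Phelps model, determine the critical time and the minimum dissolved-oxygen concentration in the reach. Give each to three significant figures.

Mixed DO = (15.9×9.27 + 1.36×3.05)/(15.9+1.36) = 151.5/17.26 = 8.780 mg/L.
Mixed L₀ = (15.9×1.32 + 1.36×46.0)/(17.26) = 83.55/17.26 = 4.841 mg/L.
Initial deficit D₀ = C_s − DO₀ = 10.2 − 8.780 = 1.420 mg/L.
t_c = (1/0.7370) ln[(1.10/0.363)(1 − 1.420×0.7370/(0.363×4.841))] = 1.357 × ln(1.225) = 0.2757 d.
D_c = (0.363/1.10) × 4.841 × e^(−0.363×0.2757) = 0.3300 × 4.841 × 0.9048 = 1.445 mg/L.
Minimum DO = 10.2 − 1.445 = 8.755 mg/L.

t_c ≈ 0.276 d; minimum DO ≈ 8.75 mg/L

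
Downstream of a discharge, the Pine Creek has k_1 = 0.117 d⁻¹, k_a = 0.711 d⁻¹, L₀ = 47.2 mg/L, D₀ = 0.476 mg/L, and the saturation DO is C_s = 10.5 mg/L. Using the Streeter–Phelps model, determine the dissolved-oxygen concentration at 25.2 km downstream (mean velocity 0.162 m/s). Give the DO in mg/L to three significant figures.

Travel time t = x/v = 25.2 km / (0.162 m/s) = 25200 m / 0.162 m/s = 155600 s = 1.800 d.
k_1 L₀/(k_a−k_1) = 0.117×47.2/(0.711−0.117) = 5.522/0.5940 = 9.297 mg/L.
e^(−k_1 t) = e^(−0.117×1.800) = 0.8101; e^(−k_a t) = e^(−0.711×1.800) = 0.2780.
D = 9.297 × (0.8101 − 0.2780) + 0.476 × 0.2780 = 4.946 + 0.1323 = 5.079 mg/L.
DO = C_s − D = 10.5 − 5.079 = 5.421 mg/L.

DO ≈ 5.42 mg/L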